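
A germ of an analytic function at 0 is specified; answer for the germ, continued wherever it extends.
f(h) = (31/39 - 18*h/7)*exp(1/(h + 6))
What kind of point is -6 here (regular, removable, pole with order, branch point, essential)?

The point is an essential singularity.

The exponent 1/(h - (-6)) has a pole at -6, so exp(1/(h - (-6))) takes every nonzero value near it: an essential singularity (not a pole of any order).


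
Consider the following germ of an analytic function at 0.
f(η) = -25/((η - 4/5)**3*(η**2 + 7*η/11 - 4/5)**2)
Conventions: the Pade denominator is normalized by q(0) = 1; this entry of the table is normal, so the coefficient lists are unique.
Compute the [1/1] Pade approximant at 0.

Taylor coefficients needed (expand at 0): a_0 = 78125/1024, a_1 = 18359375/45056, a_2 = 2985546875/1982464.
Write the denominator as Q(η) = 1 + q1*η. Requiring Q*f - P = O(η^3) with deg P <= 1 kills the coefficients of η^2..η^2 in Q*f:
  η^2: a_2 + q1*a_1 = 0, i.e. 2985546875/1982464 + (18359375/45056)*q1 = 0.
Solving this linear system: q1 = -7643/2068.
The numerator is Q*f truncated at degree 1: P0 = a_0 = 78125/1024; P1 = a_1 + q1*a_0 = 132890625/1058816.

The Pade approximant has numerator coefficients [78125/1024, 132890625/1058816]; denominator coefficients [1, -7643/2068].


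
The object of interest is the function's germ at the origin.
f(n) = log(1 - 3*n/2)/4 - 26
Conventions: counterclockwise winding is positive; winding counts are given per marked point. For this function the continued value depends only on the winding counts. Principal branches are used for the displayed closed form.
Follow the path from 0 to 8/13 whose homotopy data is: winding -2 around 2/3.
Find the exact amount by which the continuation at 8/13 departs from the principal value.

Continued minus principal equals -pi*i.

The rational part is single-valued and drops out of the difference; each branch term changes only by its own monodromy.
(1/4)*log(1 - n/(2/3)): each positive loop around 2/3 adds 2*pi*i to the log, so winding -2 contributes (1/4)*(-2)*2*pi*i = -pi*i.
Summing the contributions at n = 8/13 gives -pi*i.


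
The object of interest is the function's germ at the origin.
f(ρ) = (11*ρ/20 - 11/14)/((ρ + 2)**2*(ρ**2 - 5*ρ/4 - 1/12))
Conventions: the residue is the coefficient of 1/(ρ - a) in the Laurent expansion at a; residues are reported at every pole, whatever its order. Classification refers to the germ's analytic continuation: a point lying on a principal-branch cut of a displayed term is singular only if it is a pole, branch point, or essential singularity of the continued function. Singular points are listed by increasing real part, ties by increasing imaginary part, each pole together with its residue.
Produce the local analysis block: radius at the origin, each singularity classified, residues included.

Radius of convergence at 0: -5/8 + (1/24)*sqrt(273).
At -2: a pole of order 2; residue -417/2695.
At 5/8 - (1/24)*sqrt(273): a pole of order 1; residue 417/5390 + (2421/490490)*sqrt(273).
At 5/8 + (1/24)*sqrt(273): a pole of order 1; residue 417/5390 - (2421/490490)*sqrt(273).

Denominator factor (ρ + 2)^2: pole of order 2 at -2, modulus 2.
Denominator factor (ρ**2 - 5*ρ/4 - 1/12): discriminant 91/48, real irrational roots 5/8 + (1/24)*sqrt(273) and 5/8 - (1/24)*sqrt(273); poles of order 1, moduli 5/8 + (1/24)*sqrt(273) and -5/8 + (1/24)*sqrt(273).
The radius of convergence is the smallest modulus among the singular points: -5/8 + (1/24)*sqrt(273).
At the order-2 pole -2 set g(ρ) = (ρ - (-2))^2*f(ρ) = (11*ρ/20 - 11/14)/(ρ**2 - 5*ρ/4 - 1/12).
Order-2 pole: residue = g'(a); g'(-2) = -417/2695, so the residue is -417/2695.
The factor ρ**2 - 5*ρ/4 - 1/12 splits as (ρ - a)(ρ - a') with a = 5/8 - (1/24)*sqrt(273), a' = 5/8 + (1/24)*sqrt(273). At the order-1 pole a set g(ρ) = (ρ - a)*f(ρ) = [(11*ρ/20 - 11/14)/(ρ + 2)**2] / (ρ - a').
Simple pole: residue = g(a) at a = 5/8 - (1/24)*sqrt(273), which is 417/5390 + (2421/490490)*sqrt(273).
The factor ρ**2 - 5*ρ/4 - 1/12 splits as (ρ - a)(ρ - a') with a = 5/8 + (1/24)*sqrt(273), a' = 5/8 - (1/24)*sqrt(273). At the order-1 pole a set g(ρ) = (ρ - a)*f(ρ) = [(11*ρ/20 - 11/14)/(ρ + 2)**2] / (ρ - a').
Simple pole: residue = g(a) at a = 5/8 + (1/24)*sqrt(273), which is 417/5390 - (2421/490490)*sqrt(273).
List the singular points by increasing real part (a conjugate pair: the negative imaginary part first).


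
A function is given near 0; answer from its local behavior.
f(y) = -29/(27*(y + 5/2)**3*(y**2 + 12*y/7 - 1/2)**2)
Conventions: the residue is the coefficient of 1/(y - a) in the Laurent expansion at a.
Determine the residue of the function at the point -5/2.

The residue is -525110656/76295547.

At the order-3 pole -5/2 set g(y) = (y - (-5/2))^3*f(y) = -29/(27*(y**2 + 12*y/7 - 1/2)**2).
Order-3 pole: residue = g''(a)/2; g''(-5/2) = -1050221312/76295547, so the residue is -525110656/76295547.


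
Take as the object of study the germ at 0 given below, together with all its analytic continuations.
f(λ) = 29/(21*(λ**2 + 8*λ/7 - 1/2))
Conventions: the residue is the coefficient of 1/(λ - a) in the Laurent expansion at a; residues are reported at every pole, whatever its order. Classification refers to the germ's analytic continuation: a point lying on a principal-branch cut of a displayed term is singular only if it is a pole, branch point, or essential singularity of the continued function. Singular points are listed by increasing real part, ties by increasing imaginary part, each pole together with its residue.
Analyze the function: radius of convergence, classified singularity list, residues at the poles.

Denominator factor (λ**2 + 8*λ/7 - 1/2): discriminant 162/49, real irrational roots -4/7 + (9/14)*sqrt(2) and -4/7 - (9/14)*sqrt(2); poles of order 1, moduli -4/7 + (9/14)*sqrt(2) and 4/7 + (9/14)*sqrt(2).
The radius of convergence is the smallest modulus among the singular points: -4/7 + (9/14)*sqrt(2).
The factor λ**2 + 8*λ/7 - 1/2 splits as (λ - a)(λ - a') with a = -4/7 - (9/14)*sqrt(2), a' = -4/7 + (9/14)*sqrt(2). At the order-1 pole a set g(λ) = (λ - a)*f(λ) = [29/21] / (λ - a').
Simple pole: residue = g(a) at a = -4/7 - (9/14)*sqrt(2), which is -(29/54)*sqrt(2).
The factor λ**2 + 8*λ/7 - 1/2 splits as (λ - a)(λ - a') with a = -4/7 + (9/14)*sqrt(2), a' = -4/7 - (9/14)*sqrt(2). At the order-1 pole a set g(λ) = (λ - a)*f(λ) = [29/21] / (λ - a').
Simple pole: residue = g(a) at a = -4/7 + (9/14)*sqrt(2), which is (29/54)*sqrt(2).
List the singular points by increasing real part (a conjugate pair: the negative imaginary part first).

Radius of convergence at 0: -4/7 + (9/14)*sqrt(2).
At -4/7 - (9/14)*sqrt(2): a pole of order 1; residue -(29/54)*sqrt(2).
At -4/7 + (9/14)*sqrt(2): a pole of order 1; residue (29/54)*sqrt(2).


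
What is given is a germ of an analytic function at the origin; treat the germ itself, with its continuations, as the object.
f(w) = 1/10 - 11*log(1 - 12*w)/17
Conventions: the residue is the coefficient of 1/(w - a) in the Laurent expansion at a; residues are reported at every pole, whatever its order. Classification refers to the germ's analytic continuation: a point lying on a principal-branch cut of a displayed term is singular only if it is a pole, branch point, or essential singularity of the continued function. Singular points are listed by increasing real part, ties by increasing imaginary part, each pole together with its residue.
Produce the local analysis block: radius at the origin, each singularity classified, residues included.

Radius of convergence at 0: 1/12.
At 1/12: a logarithmic branch point.

Branch term (-11/17)*log(1 - w/(1/12)): its argument vanishes at w = 1/12, a logarithmic branch point, modulus 1/12.
The radius of convergence is the smallest modulus among the singular points: 1/12.


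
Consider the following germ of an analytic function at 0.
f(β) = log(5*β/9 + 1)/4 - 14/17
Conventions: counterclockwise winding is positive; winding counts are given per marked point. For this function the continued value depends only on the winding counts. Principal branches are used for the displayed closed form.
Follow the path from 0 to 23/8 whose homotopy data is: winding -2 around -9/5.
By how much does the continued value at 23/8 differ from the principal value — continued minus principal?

Continued minus principal equals -pi*i.

The rational part is single-valued and drops out of the difference; each branch term changes only by its own monodromy.
(1/4)*log(1 - β/(-9/5)): each positive loop around -9/5 adds 2*pi*i to the log, so winding -2 contributes (1/4)*(-2)*2*pi*i = -pi*i.
Summing the contributions at β = 23/8 gives -pi*i.


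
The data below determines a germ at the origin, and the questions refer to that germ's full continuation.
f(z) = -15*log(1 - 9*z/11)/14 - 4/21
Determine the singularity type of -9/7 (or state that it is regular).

There is no denominator, hence no pole anywhere.
Branch term log(1 - z/(11/9)): argument at -9/7 is 158/77, nonzero, so -9/7 is not its branch point (a point on a principal cut is still regular for the continued germ).
So the germ continues analytically to -9/7.

The point is a regular point.


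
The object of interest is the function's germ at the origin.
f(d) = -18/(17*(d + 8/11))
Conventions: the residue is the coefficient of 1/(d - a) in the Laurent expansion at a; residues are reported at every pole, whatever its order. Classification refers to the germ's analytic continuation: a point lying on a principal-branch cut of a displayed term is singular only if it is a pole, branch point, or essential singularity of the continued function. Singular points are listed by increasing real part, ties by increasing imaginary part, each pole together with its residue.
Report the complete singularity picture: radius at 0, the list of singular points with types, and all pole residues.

Denominator factor (d + 8/11): pole of order 1 at -8/11, modulus 8/11.
The radius of convergence is the smallest modulus among the singular points: 8/11.
At the order-1 pole -8/11 set g(d) = (d - (-8/11))*f(d) = -18/17.
Simple pole: residue = g(a) at a = -8/11, which is -18/17.

Radius of convergence at 0: 8/11.
At -8/11: a pole of order 1; residue -18/17.


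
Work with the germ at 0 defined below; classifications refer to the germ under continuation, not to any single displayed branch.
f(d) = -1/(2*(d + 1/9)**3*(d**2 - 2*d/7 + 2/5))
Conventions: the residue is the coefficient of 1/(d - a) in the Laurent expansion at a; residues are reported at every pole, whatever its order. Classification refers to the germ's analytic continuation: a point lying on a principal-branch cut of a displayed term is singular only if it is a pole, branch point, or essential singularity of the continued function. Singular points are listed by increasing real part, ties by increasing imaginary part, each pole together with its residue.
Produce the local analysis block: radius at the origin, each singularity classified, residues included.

Radius of convergence at 0: 1/9.
At -1/9: a pole of order 3; residue 4240210275/3991233958.
At (1/7) - ((1/35)*sqrt(465))*i: a pole of order 1; residue (-4240210275/7982467916) + ((3626361900/61864126349)*sqrt(465))*i.
At (1/7) + ((1/35)*sqrt(465))*i: a pole of order 1; residue (-4240210275/7982467916) - ((3626361900/61864126349)*sqrt(465))*i.

Denominator factor (d + 1/9)^3: pole of order 3 at -1/9, modulus 1/9.
Denominator factor (d**2 - 2*d/7 + 2/5): discriminant -372/245, complex-conjugate roots (1/7) + ((1/35)*sqrt(465))*i and (1/7) - ((1/35)*sqrt(465))*i; poles of order 1, moduli (1/5)*sqrt(10) and (1/5)*sqrt(10).
The radius of convergence is the smallest modulus among the singular points: 1/9.
At the order-3 pole -1/9 set g(d) = (d - (-1/9))^3*f(d) = -1/(2*(d**2 - 2*d/7 + 2/5)).
Order-3 pole: residue = g''(a)/2; g''(-1/9) = 4240210275/1995616979, so the residue is 4240210275/3991233958.
The factor d**2 - 2*d/7 + 2/5 splits as (d - a)(d - a') with a = (1/7) - ((1/35)*sqrt(465))*i, a' = (1/7) + ((1/35)*sqrt(465))*i. At the order-1 pole a set g(d) = (d - a)*f(d) = [-1/(2*(d + 1/9)**3)] / (d - a').
Simple pole: residue = g(a) at a = (1/7) - ((1/35)*sqrt(465))*i, which is (-4240210275/7982467916) + ((3626361900/61864126349)*sqrt(465))*i.
The factor d**2 - 2*d/7 + 2/5 splits as (d - a)(d - a') with a = (1/7) + ((1/35)*sqrt(465))*i, a' = (1/7) - ((1/35)*sqrt(465))*i. At the order-1 pole a set g(d) = (d - a)*f(d) = [-1/(2*(d + 1/9)**3)] / (d - a').
Simple pole: residue = g(a) at a = (1/7) + ((1/35)*sqrt(465))*i, which is (-4240210275/7982467916) - ((3626361900/61864126349)*sqrt(465))*i.
List the singular points by increasing real part (a conjugate pair: the negative imaginary part first).


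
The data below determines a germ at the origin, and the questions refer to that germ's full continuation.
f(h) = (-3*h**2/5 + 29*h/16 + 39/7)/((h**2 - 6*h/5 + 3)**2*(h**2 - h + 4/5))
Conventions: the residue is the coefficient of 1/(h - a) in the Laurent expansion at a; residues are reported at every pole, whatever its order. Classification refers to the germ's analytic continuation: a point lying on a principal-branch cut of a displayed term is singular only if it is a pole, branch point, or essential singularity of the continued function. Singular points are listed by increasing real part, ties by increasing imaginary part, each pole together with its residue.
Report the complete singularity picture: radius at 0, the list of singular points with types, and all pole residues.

Denominator factor (h**2 - 6*h/5 + 3)^2: discriminant -264/25, complex-conjugate roots (3/5) + ((1/5)*sqrt(66))*i and (3/5) - ((1/5)*sqrt(66))*i; poles of order 2, moduli sqrt(3) and sqrt(3).
Denominator factor (h**2 - h + 4/5): discriminant -11/5, complex-conjugate roots (1/2) + ((1/10)*sqrt(55))*i and (1/2) - ((1/10)*sqrt(55))*i; poles of order 1, moduli (2/5)*sqrt(5) and (2/5)*sqrt(5).
The radius of convergence is the smallest modulus among the singular points: (2/5)*sqrt(5).
The factor h**2 - h + 4/5 splits as (h - a)(h - a') with a = (1/2) - ((1/10)*sqrt(55))*i, a' = (1/2) + ((1/10)*sqrt(55))*i. At the order-1 pole a set g(h) = (h - a)*f(h) = [(-3*h**2/5 + 29*h/16 + 39/7)/(h**2 - 6*h/5 + 3)**2] / (h - a').
Simple pole: residue = g(a) at a = (1/2) - ((1/10)*sqrt(55))*i, which is (2728225/9821312) + ((100288015/756241024)*sqrt(55))*i.
The factor h**2 - h + 4/5 splits as (h - a)(h - a') with a = (1/2) + ((1/10)*sqrt(55))*i, a' = (1/2) - ((1/10)*sqrt(55))*i. At the order-1 pole a set g(h) = (h - a)*f(h) = [(-3*h**2/5 + 29*h/16 + 39/7)/(h**2 - 6*h/5 + 3)**2] / (h - a').
Simple pole: residue = g(a) at a = (1/2) + ((1/10)*sqrt(55))*i, which is (2728225/9821312) - ((100288015/756241024)*sqrt(55))*i.
The factor h**2 - 6*h/5 + 3 splits as (h - a)(h - a') with a = (3/5) - ((1/5)*sqrt(66))*i, a' = (3/5) + ((1/5)*sqrt(66))*i. At the order-2 pole a set g(h) = (h - a)^2*f(h) = [(-3*h**2/5 + 29*h/16 + 39/7)/(h**2 - h + 4/5)] / (h - a')^2.
Order-2 pole: residue = g'(a); g'((3/5) - ((1/5)*sqrt(66))*i) = (-2728225/9821312) - ((1318392825/16637302528)*sqrt(66))*i, so the residue is (-2728225/9821312) - ((1318392825/16637302528)*sqrt(66))*i.
The factor h**2 - 6*h/5 + 3 splits as (h - a)(h - a') with a = (3/5) + ((1/5)*sqrt(66))*i, a' = (3/5) - ((1/5)*sqrt(66))*i. At the order-2 pole a set g(h) = (h - a)^2*f(h) = [(-3*h**2/5 + 29*h/16 + 39/7)/(h**2 - h + 4/5)] / (h - a')^2.
Order-2 pole: residue = g'(a); g'((3/5) + ((1/5)*sqrt(66))*i) = (-2728225/9821312) + ((1318392825/16637302528)*sqrt(66))*i, so the residue is (-2728225/9821312) + ((1318392825/16637302528)*sqrt(66))*i.
List the singular points by increasing real part (a conjugate pair: the negative imaginary part first).

Radius of convergence at 0: (2/5)*sqrt(5).
At (1/2) - ((1/10)*sqrt(55))*i: a pole of order 1; residue (2728225/9821312) + ((100288015/756241024)*sqrt(55))*i.
At (1/2) + ((1/10)*sqrt(55))*i: a pole of order 1; residue (2728225/9821312) - ((100288015/756241024)*sqrt(55))*i.
At (3/5) - ((1/5)*sqrt(66))*i: a pole of order 2; residue (-2728225/9821312) - ((1318392825/16637302528)*sqrt(66))*i.
At (3/5) + ((1/5)*sqrt(66))*i: a pole of order 2; residue (-2728225/9821312) + ((1318392825/16637302528)*sqrt(66))*i.


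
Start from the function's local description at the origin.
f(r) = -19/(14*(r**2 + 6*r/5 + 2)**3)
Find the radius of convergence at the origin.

The radius of convergence is sqrt(2).

Denominator factor (r**2 + 6*r/5 + 2)^3: discriminant -164/25, complex-conjugate roots (-3/5) + ((1/5)*sqrt(41))*i and (-3/5) - ((1/5)*sqrt(41))*i; poles of order 3, moduli sqrt(2) and sqrt(2).
The radius of convergence is the smallest modulus among the singular points: sqrt(2).


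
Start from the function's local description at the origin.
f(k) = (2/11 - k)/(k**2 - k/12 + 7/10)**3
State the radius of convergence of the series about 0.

The radius of convergence is (1/10)*sqrt(70).

Denominator factor (k**2 - k/12 + 7/10)^3: discriminant -2011/720, complex-conjugate roots (1/24) + ((1/120)*sqrt(10055))*i and (1/24) - ((1/120)*sqrt(10055))*i; poles of order 3, moduli (1/10)*sqrt(70) and (1/10)*sqrt(70).
The radius of convergence is the smallest modulus among the singular points: (1/10)*sqrt(70).


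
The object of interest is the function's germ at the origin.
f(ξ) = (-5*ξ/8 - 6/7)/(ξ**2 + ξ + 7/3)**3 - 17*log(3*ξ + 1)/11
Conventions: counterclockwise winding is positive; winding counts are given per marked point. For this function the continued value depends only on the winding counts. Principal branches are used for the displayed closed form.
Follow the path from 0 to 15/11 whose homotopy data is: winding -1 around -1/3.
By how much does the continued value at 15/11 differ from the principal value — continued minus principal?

The rational part is single-valued and drops out of the difference; each branch term changes only by its own monodromy.
(-17/11)*log(1 - ξ/(-1/3)): each positive loop around -1/3 adds 2*pi*i to the log, so winding -1 contributes (-17/11)*(-1)*2*pi*i = (34/11)*pi*i.
Summing the contributions at ξ = 15/11 gives (34/11)*pi*i.

Continued minus principal equals (34/11)*pi*i.


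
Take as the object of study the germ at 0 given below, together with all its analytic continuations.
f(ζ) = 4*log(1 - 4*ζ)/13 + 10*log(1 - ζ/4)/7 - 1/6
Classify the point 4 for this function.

The term (10/7)*log(1 - ζ/(4)) has argument 1 - 4/(4) = 0 at 4: a logarithmic (infinitely-sheeted) branch point; the remaining terms are analytic or single-valued there.

The point is a logarithmic branch point.


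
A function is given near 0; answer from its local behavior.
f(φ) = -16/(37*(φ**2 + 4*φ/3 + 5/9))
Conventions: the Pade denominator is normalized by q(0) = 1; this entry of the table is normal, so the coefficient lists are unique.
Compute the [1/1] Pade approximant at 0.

The Pade approximant has numerator coefficients [-144/185, 108/185]; denominator coefficients [1, 33/20].

Taylor coefficients needed (expand at 0): a_0 = -144/185, a_1 = 1728/925, a_2 = -14256/4625.
Write the denominator as Q(φ) = 1 + q1*φ. Requiring Q*f - P = O(φ^3) with deg P <= 1 kills the coefficients of φ^2..φ^2 in Q*f:
  φ^2: a_2 + q1*a_1 = 0, i.e. -14256/4625 + (1728/925)*q1 = 0.
Solving this linear system: q1 = 33/20.
The numerator is Q*f truncated at degree 1: P0 = a_0 = -144/185; P1 = a_1 + q1*a_0 = 108/185.


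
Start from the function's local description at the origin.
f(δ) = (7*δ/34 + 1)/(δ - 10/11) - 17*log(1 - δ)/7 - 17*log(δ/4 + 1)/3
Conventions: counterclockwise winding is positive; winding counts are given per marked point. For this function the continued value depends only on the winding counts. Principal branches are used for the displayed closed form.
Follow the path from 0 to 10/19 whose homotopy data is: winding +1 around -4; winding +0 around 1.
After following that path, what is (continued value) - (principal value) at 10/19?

Continued minus principal equals -(34/3)*pi*i.

The rational part is single-valued and drops out of the difference; each branch term changes only by its own monodromy.
(-17/3)*log(1 - δ/(-4)): each positive loop around -4 adds 2*pi*i to the log, so winding +1 contributes (-17/3)*(1)*2*pi*i = -(34/3)*pi*i.
(-17/7)*log(1 - δ/(1)): winding 0 around 1, so this term returns to its principal value, contribution 0.
Summing the contributions at δ = 10/19 gives -(34/3)*pi*i.


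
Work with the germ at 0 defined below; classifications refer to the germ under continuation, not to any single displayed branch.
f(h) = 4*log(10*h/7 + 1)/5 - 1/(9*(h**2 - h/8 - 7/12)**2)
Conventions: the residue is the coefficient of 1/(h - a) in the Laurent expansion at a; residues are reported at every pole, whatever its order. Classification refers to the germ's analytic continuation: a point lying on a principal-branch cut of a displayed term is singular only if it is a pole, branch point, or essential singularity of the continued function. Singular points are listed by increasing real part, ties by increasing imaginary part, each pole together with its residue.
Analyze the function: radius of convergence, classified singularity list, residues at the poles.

Radius of convergence at 0: 7/10.
At 1/16 - (1/48)*sqrt(1353): a pole of order 2; residue -(1024/610203)*sqrt(1353).
At -7/10: a logarithmic branch point.
At 1/16 + (1/48)*sqrt(1353): a pole of order 2; residue (1024/610203)*sqrt(1353).

Denominator factor (h**2 - h/8 - 7/12)^2: discriminant 451/192, real irrational roots 1/16 + (1/48)*sqrt(1353) and 1/16 - (1/48)*sqrt(1353); poles of order 2, moduli 1/16 + (1/48)*sqrt(1353) and -1/16 + (1/48)*sqrt(1353).
Branch term (4/5)*log(1 - h/(-7/10)): its argument vanishes at h = -7/10, a logarithmic branch point, modulus 7/10.
The radius of convergence is the smallest modulus among the singular points: 7/10.
The branch term is analytic at 1/16 - (1/48)*sqrt(1353) and contributes nothing to the residue; only the rational part matters.
The factor h**2 - h/8 - 7/12 splits as (h - a)(h - a') with a = 1/16 - (1/48)*sqrt(1353), a' = 1/16 + (1/48)*sqrt(1353). At the order-2 pole a set g(h) = (h - a)^2*(rational part) = [-1/9] / (h - a')^2.
Order-2 pole: residue = g'(a); g'(1/16 - (1/48)*sqrt(1353)) = -(1024/610203)*sqrt(1353), so the residue is -(1024/610203)*sqrt(1353).
The branch term is analytic at 1/16 + (1/48)*sqrt(1353) and contributes nothing to the residue; only the rational part matters.
The factor h**2 - h/8 - 7/12 splits as (h - a)(h - a') with a = 1/16 + (1/48)*sqrt(1353), a' = 1/16 - (1/48)*sqrt(1353). At the order-2 pole a set g(h) = (h - a)^2*(rational part) = [-1/9] / (h - a')^2.
Order-2 pole: residue = g'(a); g'(1/16 + (1/48)*sqrt(1353)) = (1024/610203)*sqrt(1353), so the residue is (1024/610203)*sqrt(1353).
List the singular points by increasing real part (a conjugate pair: the negative imaginary part first).


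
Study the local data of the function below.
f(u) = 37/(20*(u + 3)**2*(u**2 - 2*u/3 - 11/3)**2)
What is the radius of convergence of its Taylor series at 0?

Denominator factor (u**2 - 2*u/3 - 11/3)^2: discriminant 136/9, real irrational roots 1/3 + (1/3)*sqrt(34) and 1/3 - (1/3)*sqrt(34); poles of order 2, moduli 1/3 + (1/3)*sqrt(34) and -1/3 + (1/3)*sqrt(34).
Denominator factor (u + 3)^2: pole of order 2 at -3, modulus 3.
The radius of convergence is the smallest modulus among the singular points: -1/3 + (1/3)*sqrt(34).

The radius of convergence is -1/3 + (1/3)*sqrt(34).


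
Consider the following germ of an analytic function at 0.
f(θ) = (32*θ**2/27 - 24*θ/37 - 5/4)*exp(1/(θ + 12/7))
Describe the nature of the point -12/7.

The exponent 1/(θ - (-12/7)) has a pole at -12/7, so exp(1/(θ - (-12/7))) takes every nonzero value near it: an essential singularity (not a pole of any order).

The point is an essential singularity.


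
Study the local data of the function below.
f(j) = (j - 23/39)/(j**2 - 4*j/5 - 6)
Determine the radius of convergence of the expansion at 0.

Denominator factor (j**2 - 4*j/5 - 6): discriminant 616/25, real irrational roots 2/5 + (1/5)*sqrt(154) and 2/5 - (1/5)*sqrt(154); poles of order 1, moduli 2/5 + (1/5)*sqrt(154) and -2/5 + (1/5)*sqrt(154).
The radius of convergence is the smallest modulus among the singular points: -2/5 + (1/5)*sqrt(154).

The radius of convergence is -2/5 + (1/5)*sqrt(154).


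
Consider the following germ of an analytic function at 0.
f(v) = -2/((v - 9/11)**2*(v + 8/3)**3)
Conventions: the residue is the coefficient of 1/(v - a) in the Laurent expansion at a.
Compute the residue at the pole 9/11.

The residue is 7115526/174900625.

At the order-2 pole 9/11 set g(v) = (v - (9/11))^2*f(v) = -2/(v + 8/3)**3.
Order-2 pole: residue = g'(a); g'(9/11) = 7115526/174900625, so the residue is 7115526/174900625.


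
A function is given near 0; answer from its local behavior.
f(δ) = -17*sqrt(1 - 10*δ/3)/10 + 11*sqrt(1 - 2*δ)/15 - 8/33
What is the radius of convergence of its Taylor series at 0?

The radius of convergence is 3/10.

Branch term (-17/10)*sqrt(1 - δ/(3/10)): its argument vanishes at δ = 3/10, a square-root branch point, modulus 3/10.
Branch term (11/15)*sqrt(1 - δ/(1/2)): its argument vanishes at δ = 1/2, a square-root branch point, modulus 1/2.
The radius of convergence is the smallest modulus among the singular points: 3/10.


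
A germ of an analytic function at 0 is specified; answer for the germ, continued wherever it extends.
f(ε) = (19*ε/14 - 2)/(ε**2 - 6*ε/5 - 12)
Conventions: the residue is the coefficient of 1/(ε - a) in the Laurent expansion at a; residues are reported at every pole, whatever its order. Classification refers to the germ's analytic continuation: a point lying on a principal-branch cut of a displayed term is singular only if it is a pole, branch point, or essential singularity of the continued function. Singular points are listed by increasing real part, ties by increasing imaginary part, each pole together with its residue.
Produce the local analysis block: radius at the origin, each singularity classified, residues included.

Radius of convergence at 0: -3/5 + (1/5)*sqrt(309).
At 3/5 - (1/5)*sqrt(309): a pole of order 1; residue 19/28 + (83/8652)*sqrt(309).
At 3/5 + (1/5)*sqrt(309): a pole of order 1; residue 19/28 - (83/8652)*sqrt(309).

Denominator factor (ε**2 - 6*ε/5 - 12): discriminant 1236/25, real irrational roots 3/5 + (1/5)*sqrt(309) and 3/5 - (1/5)*sqrt(309); poles of order 1, moduli 3/5 + (1/5)*sqrt(309) and -3/5 + (1/5)*sqrt(309).
The radius of convergence is the smallest modulus among the singular points: -3/5 + (1/5)*sqrt(309).
The factor ε**2 - 6*ε/5 - 12 splits as (ε - a)(ε - a') with a = 3/5 - (1/5)*sqrt(309), a' = 3/5 + (1/5)*sqrt(309). At the order-1 pole a set g(ε) = (ε - a)*f(ε) = [19*ε/14 - 2] / (ε - a').
Simple pole: residue = g(a) at a = 3/5 - (1/5)*sqrt(309), which is 19/28 + (83/8652)*sqrt(309).
The factor ε**2 - 6*ε/5 - 12 splits as (ε - a)(ε - a') with a = 3/5 + (1/5)*sqrt(309), a' = 3/5 - (1/5)*sqrt(309). At the order-1 pole a set g(ε) = (ε - a)*f(ε) = [19*ε/14 - 2] / (ε - a').
Simple pole: residue = g(a) at a = 3/5 + (1/5)*sqrt(309), which is 19/28 - (83/8652)*sqrt(309).
List the singular points by increasing real part (a conjugate pair: the negative imaginary part first).


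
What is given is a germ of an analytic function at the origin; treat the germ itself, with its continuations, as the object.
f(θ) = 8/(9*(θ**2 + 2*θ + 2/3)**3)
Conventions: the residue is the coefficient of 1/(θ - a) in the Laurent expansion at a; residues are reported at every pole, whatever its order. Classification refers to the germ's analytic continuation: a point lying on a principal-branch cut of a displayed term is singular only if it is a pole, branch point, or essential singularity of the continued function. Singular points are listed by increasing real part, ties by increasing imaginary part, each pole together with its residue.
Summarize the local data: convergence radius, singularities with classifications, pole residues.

Denominator factor (θ**2 + 2*θ + 2/3)^3: discriminant 4/3, real irrational roots -1 + (1/3)*sqrt(3) and -1 - (1/3)*sqrt(3); poles of order 3, moduli 1 - (1/3)*sqrt(3) and 1 + (1/3)*sqrt(3).
The radius of convergence is the smallest modulus among the singular points: 1 - (1/3)*sqrt(3).
The factor θ**2 + 2*θ + 2/3 splits as (θ - a)(θ - a') with a = -1 - (1/3)*sqrt(3), a' = -1 + (1/3)*sqrt(3). At the order-3 pole a set g(θ) = (θ - a)^3*f(θ) = [8/9] / (θ - a')^3.
Order-3 pole: residue = g''(a)/2; g''(-1 - (1/3)*sqrt(3)) = -(3)*sqrt(3), so the residue is -(3/2)*sqrt(3).
The factor θ**2 + 2*θ + 2/3 splits as (θ - a)(θ - a') with a = -1 + (1/3)*sqrt(3), a' = -1 - (1/3)*sqrt(3). At the order-3 pole a set g(θ) = (θ - a)^3*f(θ) = [8/9] / (θ - a')^3.
Order-3 pole: residue = g''(a)/2; g''(-1 + (1/3)*sqrt(3)) = (3)*sqrt(3), so the residue is (3/2)*sqrt(3).
List the singular points by increasing real part (a conjugate pair: the negative imaginary part first).

Radius of convergence at 0: 1 - (1/3)*sqrt(3).
At -1 - (1/3)*sqrt(3): a pole of order 3; residue -(3/2)*sqrt(3).
At -1 + (1/3)*sqrt(3): a pole of order 3; residue (3/2)*sqrt(3).


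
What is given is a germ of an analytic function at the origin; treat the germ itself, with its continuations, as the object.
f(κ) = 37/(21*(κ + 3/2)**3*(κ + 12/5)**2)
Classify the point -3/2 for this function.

The denominator factor κ + 3/2 vanishes at -3/2 and appears to the power 3; the numerator there equals 37/21, nonzero, and no other factor vanishes.
Hence a pole whose order is the multiplicity, 3.

The point is a pole of order 3.


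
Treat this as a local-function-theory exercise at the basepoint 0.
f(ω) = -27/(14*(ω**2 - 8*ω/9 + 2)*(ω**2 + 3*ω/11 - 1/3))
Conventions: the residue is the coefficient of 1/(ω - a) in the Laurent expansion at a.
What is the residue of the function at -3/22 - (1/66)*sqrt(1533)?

The factor ω**2 + 3*ω/11 - 1/3 splits as (ω - a)(ω - a') with a = -3/22 - (1/66)*sqrt(1533), a' = -3/22 + (1/66)*sqrt(1533). At the order-1 pole a set g(ω) = (ω - a)*f(ω) = [-27/(14*(ω**2 - 8*ω/9 + 2))] / (ω - a').
Simple pole: residue = g(a) at a = -3/22 - (1/66)*sqrt(1533), which is -922185/4720604 + (43519113/2412228644)*sqrt(1533).

The residue is -922185/4720604 + (43519113/2412228644)*sqrt(1533).


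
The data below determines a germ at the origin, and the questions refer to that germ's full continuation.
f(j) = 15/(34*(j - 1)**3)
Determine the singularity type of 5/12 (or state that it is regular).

Denominator factors: j - 1 = -7/12 at j = 5/12 — none vanishes.
So the germ continues analytically to 5/12.

The point is a regular point.


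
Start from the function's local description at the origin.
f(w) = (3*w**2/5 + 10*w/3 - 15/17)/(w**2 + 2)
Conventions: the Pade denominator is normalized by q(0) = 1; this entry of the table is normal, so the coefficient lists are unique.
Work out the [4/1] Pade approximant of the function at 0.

The Pade approximant has numerator coefficients [-15/34, 170/177, 1726961/541620, 0, -1726961/1083240]; denominator coefficients [1, 850/531].

Taylor coefficients needed (expand at 0): a_0 = -15/34, a_1 = 5/3, a_2 = 177/340, a_3 = -5/6, a_4 = -177/680, a_5 = 5/12.
Write the denominator as Q(w) = 1 + q1*w. Requiring Q*f - P = O(w^6) with deg P <= 4 kills the coefficients of w^5..w^5 in Q*f:
  w^5: a_5 + q1*a_4 = 0, i.e. 5/12 + (-177/680)*q1 = 0.
Solving this linear system: q1 = 850/531.
The numerator is Q*f truncated at degree 4: P0 = a_0 = -15/34; P1 = a_1 + q1*a_0 = 170/177; P2 = a_2 + q1*a_1 = 1726961/541620; P3 = a_3 + q1*a_2 = 0; P4 = a_4 + q1*a_3 = -1726961/1083240.


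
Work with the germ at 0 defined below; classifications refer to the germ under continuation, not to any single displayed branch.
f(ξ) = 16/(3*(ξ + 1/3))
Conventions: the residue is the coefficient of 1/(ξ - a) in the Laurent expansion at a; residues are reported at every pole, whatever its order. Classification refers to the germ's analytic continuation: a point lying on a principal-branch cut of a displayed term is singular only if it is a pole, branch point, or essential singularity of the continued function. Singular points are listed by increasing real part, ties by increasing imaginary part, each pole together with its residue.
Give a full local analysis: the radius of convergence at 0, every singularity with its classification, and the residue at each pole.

Radius of convergence at 0: 1/3.
At -1/3: a pole of order 1; residue 16/3.

Denominator factor (ξ + 1/3): pole of order 1 at -1/3, modulus 1/3.
The radius of convergence is the smallest modulus among the singular points: 1/3.
At the order-1 pole -1/3 set g(ξ) = (ξ - (-1/3))*f(ξ) = 16/3.
Simple pole: residue = g(a) at a = -1/3, which is 16/3.


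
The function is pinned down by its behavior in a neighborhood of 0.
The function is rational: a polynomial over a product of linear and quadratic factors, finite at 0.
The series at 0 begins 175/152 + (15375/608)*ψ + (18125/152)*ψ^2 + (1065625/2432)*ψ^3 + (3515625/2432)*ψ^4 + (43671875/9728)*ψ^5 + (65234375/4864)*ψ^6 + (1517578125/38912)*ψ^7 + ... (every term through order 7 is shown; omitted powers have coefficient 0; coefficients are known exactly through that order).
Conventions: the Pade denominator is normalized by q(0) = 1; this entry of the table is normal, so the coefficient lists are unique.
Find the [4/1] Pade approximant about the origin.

The Pade approximant has numerator coefficients [175/152, 59405/2736, 297025/7296, 1485125/21888, 7425625/87552]; denominator coefficients [1, -559/180].

Taylor coefficients needed (read off): a_0 = 175/152, a_1 = 15375/608, a_2 = 18125/152, a_3 = 1065625/2432, a_4 = 3515625/2432, a_5 = 43671875/9728.
Write the denominator as Q(ψ) = 1 + q1*ψ. Requiring Q*f - P = O(ψ^6) with deg P <= 4 kills the coefficients of ψ^5..ψ^5 in Q*f:
  ψ^5: a_5 + q1*a_4 = 0, i.e. 43671875/9728 + (3515625/2432)*q1 = 0.
Solving this linear system: q1 = -559/180.
The numerator is Q*f truncated at degree 4: P0 = a_0 = 175/152; P1 = a_1 + q1*a_0 = 59405/2736; P2 = a_2 + q1*a_1 = 297025/7296; P3 = a_3 + q1*a_2 = 1485125/21888; P4 = a_4 + q1*a_3 = 7425625/87552.


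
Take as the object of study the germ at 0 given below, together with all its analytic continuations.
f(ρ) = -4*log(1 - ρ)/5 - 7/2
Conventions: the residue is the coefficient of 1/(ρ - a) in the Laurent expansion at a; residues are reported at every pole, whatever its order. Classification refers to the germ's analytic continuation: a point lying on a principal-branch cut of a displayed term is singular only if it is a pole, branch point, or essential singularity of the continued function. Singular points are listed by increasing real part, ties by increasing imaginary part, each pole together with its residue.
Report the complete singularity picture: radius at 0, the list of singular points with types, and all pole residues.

Branch term (-4/5)*log(1 - ρ/(1)): its argument vanishes at ρ = 1, a logarithmic branch point, modulus 1.
The radius of convergence is the smallest modulus among the singular points: 1.

Radius of convergence at 0: 1.
At 1: a logarithmic branch point.


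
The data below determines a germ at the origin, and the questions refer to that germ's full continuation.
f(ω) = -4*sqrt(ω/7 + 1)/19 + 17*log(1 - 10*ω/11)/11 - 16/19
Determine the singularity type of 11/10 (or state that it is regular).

The term (17/11)*log(1 - ω/(11/10)) has argument 1 - 11/10/(11/10) = 0 at 11/10: a logarithmic (infinitely-sheeted) branch point; the remaining terms are analytic or single-valued there.

The point is a logarithmic branch point.


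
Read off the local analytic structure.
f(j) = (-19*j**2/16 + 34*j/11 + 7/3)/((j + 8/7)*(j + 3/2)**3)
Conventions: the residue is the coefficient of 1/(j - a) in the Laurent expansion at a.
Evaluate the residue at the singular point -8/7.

The residue is -249032/4125.

At the order-1 pole -8/7 set g(j) = (j - (-8/7))*f(j) = (-19*j**2/16 + 34*j/11 + 7/3)/(j + 3/2)**3.
Simple pole: residue = g(a) at a = -8/7, which is -249032/4125.


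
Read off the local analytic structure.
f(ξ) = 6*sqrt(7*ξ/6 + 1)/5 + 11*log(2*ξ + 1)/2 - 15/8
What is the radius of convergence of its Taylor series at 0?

Branch term (11/2)*log(1 - ξ/(-1/2)): its argument vanishes at ξ = -1/2, a logarithmic branch point, modulus 1/2.
Branch term (6/5)*sqrt(1 - ξ/(-6/7)): its argument vanishes at ξ = -6/7, a square-root branch point, modulus 6/7.
The radius of convergence is the smallest modulus among the singular points: 1/2.

The radius of convergence is 1/2.


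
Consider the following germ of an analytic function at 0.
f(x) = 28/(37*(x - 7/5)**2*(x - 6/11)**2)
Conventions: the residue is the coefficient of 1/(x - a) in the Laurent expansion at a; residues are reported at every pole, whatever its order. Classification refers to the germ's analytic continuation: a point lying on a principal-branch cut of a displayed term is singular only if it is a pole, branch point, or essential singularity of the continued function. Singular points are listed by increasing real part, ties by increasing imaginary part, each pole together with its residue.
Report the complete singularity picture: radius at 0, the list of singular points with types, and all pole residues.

Radius of convergence at 0: 6/11.
At 6/11: a pole of order 2; residue 9317000/3841451.
At 7/5: a pole of order 2; residue -9317000/3841451.

Denominator factor (x - 6/11)^2: pole of order 2 at 6/11, modulus 6/11.
Denominator factor (x - 7/5)^2: pole of order 2 at 7/5, modulus 7/5.
The radius of convergence is the smallest modulus among the singular points: 6/11.
At the order-2 pole 6/11 set g(x) = (x - (6/11))^2*f(x) = 28/(37*(x - 7/5)**2).
Order-2 pole: residue = g'(a); g'(6/11) = 9317000/3841451, so the residue is 9317000/3841451.
At the order-2 pole 7/5 set g(x) = (x - (7/5))^2*f(x) = 28/(37*(x - 6/11)**2).
Order-2 pole: residue = g'(a); g'(7/5) = -9317000/3841451, so the residue is -9317000/3841451.
List the singular points by increasing real part (a conjugate pair: the negative imaginary part first).


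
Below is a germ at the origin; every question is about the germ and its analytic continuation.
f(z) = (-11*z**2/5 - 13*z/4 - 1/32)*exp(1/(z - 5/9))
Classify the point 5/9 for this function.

The exponent 1/(z - (5/9)) has a pole at 5/9, so exp(1/(z - (5/9))) takes every nonzero value near it: an essential singularity (not a pole of any order).

The point is an essential singularity.


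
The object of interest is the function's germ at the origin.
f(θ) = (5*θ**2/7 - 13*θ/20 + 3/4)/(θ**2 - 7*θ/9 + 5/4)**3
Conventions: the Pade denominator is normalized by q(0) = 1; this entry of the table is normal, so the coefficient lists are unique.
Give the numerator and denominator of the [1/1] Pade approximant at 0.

The Pade approximant has numerator coefficients [48/125, 131728/196875]; denominator coefficients [1, 3508/4725].

Taylor coefficients needed (expand at 0): a_0 = 48/125, a_1 = 48/125, a_2 = -56128/196875.
Write the denominator as Q(θ) = 1 + q1*θ. Requiring Q*f - P = O(θ^3) with deg P <= 1 kills the coefficients of θ^2..θ^2 in Q*f:
  θ^2: a_2 + q1*a_1 = 0, i.e. -56128/196875 + (48/125)*q1 = 0.
Solving this linear system: q1 = 3508/4725.
The numerator is Q*f truncated at degree 1: P0 = a_0 = 48/125; P1 = a_1 + q1*a_0 = 131728/196875.


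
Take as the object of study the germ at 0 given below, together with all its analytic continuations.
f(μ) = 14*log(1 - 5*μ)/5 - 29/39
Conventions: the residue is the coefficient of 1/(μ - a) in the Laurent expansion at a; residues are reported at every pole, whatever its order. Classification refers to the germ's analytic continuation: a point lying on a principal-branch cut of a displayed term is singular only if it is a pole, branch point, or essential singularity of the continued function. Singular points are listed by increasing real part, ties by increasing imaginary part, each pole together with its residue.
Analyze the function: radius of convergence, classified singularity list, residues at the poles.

Radius of convergence at 0: 1/5.
At 1/5: a logarithmic branch point.

Branch term (14/5)*log(1 - μ/(1/5)): its argument vanishes at μ = 1/5, a logarithmic branch point, modulus 1/5.
The radius of convergence is the smallest modulus among the singular points: 1/5.
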